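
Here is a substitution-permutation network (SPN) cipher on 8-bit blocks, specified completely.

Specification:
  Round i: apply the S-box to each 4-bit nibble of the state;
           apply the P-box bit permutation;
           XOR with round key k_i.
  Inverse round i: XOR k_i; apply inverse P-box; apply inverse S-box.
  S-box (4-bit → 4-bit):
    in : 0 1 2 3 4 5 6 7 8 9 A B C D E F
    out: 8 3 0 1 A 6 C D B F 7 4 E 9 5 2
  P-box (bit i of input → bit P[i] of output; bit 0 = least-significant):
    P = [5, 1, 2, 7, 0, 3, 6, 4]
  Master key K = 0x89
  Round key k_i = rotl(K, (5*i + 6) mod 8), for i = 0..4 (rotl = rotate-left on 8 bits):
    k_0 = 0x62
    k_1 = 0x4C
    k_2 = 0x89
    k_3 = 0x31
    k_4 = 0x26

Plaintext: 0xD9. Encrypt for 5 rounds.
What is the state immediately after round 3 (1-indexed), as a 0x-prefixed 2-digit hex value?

s_0 = plaintext = 0xD9
s_1 = Round(s_0, k_0) = 0xD5
s_2 = Round(s_1, k_1) = 0x5B
s_3 = Round(s_2, k_2) = 0xC5
s_4 = Round(s_3, k_3) = 0x6F
s_5 = Round(s_4, k_4) = 0x74

0xC5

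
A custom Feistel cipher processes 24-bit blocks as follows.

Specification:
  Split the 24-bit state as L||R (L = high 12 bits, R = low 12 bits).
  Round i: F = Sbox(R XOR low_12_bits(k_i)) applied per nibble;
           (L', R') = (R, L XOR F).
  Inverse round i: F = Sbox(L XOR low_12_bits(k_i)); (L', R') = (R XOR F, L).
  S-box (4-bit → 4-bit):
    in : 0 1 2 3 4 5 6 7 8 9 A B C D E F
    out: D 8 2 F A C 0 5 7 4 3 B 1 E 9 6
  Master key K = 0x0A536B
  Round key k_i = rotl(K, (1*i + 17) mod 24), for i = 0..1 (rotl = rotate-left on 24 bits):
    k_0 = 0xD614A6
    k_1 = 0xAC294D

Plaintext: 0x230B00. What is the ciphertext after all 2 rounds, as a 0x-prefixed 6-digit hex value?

0x4005AE

s_0 = plaintext = 0x230B00
s_1 = Round(s_0, k_0) = 0xB00400
s_2 = Round(s_1, k_1) = 0x4005AE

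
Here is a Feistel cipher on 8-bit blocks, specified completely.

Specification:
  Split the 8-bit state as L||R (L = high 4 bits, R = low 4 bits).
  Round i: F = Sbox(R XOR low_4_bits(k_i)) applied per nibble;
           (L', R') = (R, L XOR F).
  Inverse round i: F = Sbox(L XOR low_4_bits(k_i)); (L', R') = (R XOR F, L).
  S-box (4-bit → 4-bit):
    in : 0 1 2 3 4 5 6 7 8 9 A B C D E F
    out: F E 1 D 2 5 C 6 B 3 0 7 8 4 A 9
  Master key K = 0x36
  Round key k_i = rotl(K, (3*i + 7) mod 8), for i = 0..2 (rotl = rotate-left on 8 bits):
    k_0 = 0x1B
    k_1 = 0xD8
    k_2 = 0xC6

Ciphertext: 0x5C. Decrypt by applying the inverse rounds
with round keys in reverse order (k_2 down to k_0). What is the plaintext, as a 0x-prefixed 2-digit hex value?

s_0 = ciphertext = 0x5C
s_1 = InvRound(s_0, k_2) = 0x15
s_2 = InvRound(s_1, k_1) = 0x61
s_3 = InvRound(s_2, k_0) = 0x56

0x56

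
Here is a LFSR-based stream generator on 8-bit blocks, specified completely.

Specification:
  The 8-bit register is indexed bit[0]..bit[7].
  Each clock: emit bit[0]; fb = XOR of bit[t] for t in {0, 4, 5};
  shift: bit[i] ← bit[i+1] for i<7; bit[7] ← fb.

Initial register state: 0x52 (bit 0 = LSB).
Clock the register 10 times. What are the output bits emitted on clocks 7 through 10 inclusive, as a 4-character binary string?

reg_0 = 0x52
clock 1: out=0, reg = 0xA9
clock 2: out=1, reg = 0x54
clock 3: out=0, reg = 0xAA
clock 4: out=0, reg = 0xD5
clock 5: out=1, reg = 0x6A
clock 6: out=0, reg = 0xB5
clock 7: out=1, reg = 0xDA
clock 8: out=0, reg = 0xED
clock 9: out=1, reg = 0x76
clock 10: out=0, reg = 0x3B

1010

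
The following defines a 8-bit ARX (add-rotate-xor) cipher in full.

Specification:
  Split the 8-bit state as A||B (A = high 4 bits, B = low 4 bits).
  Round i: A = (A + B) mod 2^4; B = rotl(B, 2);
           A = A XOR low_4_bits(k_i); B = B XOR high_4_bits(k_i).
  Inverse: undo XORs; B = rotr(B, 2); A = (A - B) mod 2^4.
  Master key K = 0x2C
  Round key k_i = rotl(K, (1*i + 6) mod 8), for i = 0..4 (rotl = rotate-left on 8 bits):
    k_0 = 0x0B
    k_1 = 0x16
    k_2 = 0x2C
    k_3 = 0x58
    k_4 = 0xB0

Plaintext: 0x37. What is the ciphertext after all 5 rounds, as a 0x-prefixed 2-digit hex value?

0x05

s_0 = plaintext = 0x37
s_1 = Round(s_0, k_0) = 0x1D
s_2 = Round(s_1, k_1) = 0x86
s_3 = Round(s_2, k_2) = 0x2B
s_4 = Round(s_3, k_3) = 0x5B
s_5 = Round(s_4, k_4) = 0x05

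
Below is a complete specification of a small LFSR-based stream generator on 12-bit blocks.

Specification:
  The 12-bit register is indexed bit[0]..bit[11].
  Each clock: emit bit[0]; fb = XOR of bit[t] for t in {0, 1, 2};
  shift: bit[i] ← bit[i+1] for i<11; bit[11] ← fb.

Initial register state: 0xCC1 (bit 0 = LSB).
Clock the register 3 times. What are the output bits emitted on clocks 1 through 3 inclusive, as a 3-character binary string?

100

reg_0 = 0xCC1
clock 1: out=1, reg = 0xE60
clock 2: out=0, reg = 0x730
clock 3: out=0, reg = 0x398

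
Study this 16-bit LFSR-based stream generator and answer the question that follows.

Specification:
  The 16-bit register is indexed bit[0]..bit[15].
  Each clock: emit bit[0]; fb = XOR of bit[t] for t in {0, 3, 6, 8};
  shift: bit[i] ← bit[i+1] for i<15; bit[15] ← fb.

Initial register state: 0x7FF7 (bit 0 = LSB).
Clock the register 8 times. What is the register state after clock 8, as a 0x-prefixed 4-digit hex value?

0x897F

reg_0 = 0x7FF7
clock 1: out=1, reg = 0xBFFB
clock 2: out=1, reg = 0x5FFD
clock 3: out=1, reg = 0x2FFE
clock 4: out=0, reg = 0x97FF
clock 5: out=1, reg = 0x4BFF
clock 6: out=1, reg = 0x25FF
clock 7: out=1, reg = 0x12FF
clock 8: out=1, reg = 0x897F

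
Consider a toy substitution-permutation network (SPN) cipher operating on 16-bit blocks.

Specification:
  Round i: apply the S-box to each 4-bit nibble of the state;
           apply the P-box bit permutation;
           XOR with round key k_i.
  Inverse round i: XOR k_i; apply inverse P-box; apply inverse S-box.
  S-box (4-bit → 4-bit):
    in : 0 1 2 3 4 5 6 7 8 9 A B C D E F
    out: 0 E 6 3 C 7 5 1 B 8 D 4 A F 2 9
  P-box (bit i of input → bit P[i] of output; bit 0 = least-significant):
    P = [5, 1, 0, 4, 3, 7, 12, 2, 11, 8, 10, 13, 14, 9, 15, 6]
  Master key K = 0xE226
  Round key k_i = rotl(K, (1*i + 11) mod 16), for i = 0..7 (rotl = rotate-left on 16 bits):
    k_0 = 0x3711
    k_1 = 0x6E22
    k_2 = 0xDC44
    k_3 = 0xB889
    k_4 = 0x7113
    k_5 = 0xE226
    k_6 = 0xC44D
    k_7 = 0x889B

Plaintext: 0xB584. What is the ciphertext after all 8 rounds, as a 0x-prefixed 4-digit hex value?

0xD3FE

s_0 = plaintext = 0xB584
s_1 = Round(s_0, k_0) = 0xBA8C
s_2 = Round(s_1, k_1) = 0xC2BC
s_3 = Round(s_2, k_2) = 0xCB16
s_4 = Round(s_3, k_3) = 0xAE6C
s_5 = Round(s_4, k_4) = 0xA049
s_6 = Round(s_5, k_5) = 0x3272
s_7 = Round(s_6, k_6) = 0x8346
s_8 = Round(s_7, k_7) = 0xD3FE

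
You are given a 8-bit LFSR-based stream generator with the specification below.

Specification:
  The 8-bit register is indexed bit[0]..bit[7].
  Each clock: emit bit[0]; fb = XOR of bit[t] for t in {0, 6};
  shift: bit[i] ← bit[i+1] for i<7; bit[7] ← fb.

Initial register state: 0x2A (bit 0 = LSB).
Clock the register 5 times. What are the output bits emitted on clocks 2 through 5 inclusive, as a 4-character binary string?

1010

reg_0 = 0x2A
clock 1: out=0, reg = 0x15
clock 2: out=1, reg = 0x8A
clock 3: out=0, reg = 0x45
clock 4: out=1, reg = 0x22
clock 5: out=0, reg = 0x11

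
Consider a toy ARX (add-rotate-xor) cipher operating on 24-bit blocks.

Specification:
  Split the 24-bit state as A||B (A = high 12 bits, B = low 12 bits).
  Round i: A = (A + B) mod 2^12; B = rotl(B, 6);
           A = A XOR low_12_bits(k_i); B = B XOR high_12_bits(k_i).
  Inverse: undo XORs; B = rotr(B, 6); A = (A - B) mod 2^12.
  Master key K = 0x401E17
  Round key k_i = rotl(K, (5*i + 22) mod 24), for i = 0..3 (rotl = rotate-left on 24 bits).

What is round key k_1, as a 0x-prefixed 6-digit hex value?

0x00F0BA

K = 0x401E17
k_0 = rotl(K, (5*0+22) mod 24) = rotl(K, 22) = 0xD00785
k_1 = rotl(K, (5*1+22) mod 24) = rotl(K, 3) = 0x00F0BA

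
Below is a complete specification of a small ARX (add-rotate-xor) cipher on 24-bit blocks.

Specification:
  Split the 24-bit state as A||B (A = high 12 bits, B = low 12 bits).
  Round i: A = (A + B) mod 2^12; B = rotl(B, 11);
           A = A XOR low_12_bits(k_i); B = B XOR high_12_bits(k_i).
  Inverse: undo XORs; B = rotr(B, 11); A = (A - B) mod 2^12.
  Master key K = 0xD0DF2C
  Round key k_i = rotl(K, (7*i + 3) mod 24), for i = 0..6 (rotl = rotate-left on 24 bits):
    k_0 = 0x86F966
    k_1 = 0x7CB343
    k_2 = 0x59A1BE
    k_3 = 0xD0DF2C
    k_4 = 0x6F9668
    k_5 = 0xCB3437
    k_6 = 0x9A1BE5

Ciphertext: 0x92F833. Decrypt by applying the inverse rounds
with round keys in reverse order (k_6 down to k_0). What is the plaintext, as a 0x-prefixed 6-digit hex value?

0x9CC92E

s_0 = ciphertext = 0x92F833
s_1 = InvRound(s_0, k_6) = 0xFA6324
s_2 = InvRound(s_1, k_5) = 0xC62F2F
s_3 = InvRound(s_2, k_4) = 0x65D3AD
s_4 = InvRound(s_3, k_3) = 0xC30D41
s_5 = InvRound(s_4, k_2) = 0xBD71B7
s_6 = InvRound(s_5, k_1) = 0xB9CCF8
s_7 = InvRound(s_6, k_0) = 0x9CC92E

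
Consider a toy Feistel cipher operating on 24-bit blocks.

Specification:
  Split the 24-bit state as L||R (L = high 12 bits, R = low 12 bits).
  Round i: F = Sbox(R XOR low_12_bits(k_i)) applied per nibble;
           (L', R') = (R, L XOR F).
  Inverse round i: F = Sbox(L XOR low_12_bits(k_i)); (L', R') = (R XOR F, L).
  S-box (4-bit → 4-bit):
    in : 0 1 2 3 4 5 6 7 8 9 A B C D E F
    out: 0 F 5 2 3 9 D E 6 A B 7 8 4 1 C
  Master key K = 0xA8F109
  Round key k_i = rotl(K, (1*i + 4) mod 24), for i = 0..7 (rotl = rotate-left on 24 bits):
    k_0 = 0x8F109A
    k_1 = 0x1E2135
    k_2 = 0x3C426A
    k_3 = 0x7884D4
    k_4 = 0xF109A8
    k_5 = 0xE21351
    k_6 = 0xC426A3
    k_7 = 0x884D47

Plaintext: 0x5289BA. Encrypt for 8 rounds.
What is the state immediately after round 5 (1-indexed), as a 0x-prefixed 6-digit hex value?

0x8F2BF0

s_0 = plaintext = 0x5289BA
s_1 = Round(s_0, k_0) = 0x9BAF78
s_2 = Round(s_1, k_1) = 0xF7888E
s_3 = Round(s_2, k_2) = 0x88E46B
s_4 = Round(s_3, k_3) = 0x46B8F2
s_5 = Round(s_4, k_4) = 0x8F2BF0
s_6 = Round(s_5, k_5) = 0xBF0E4D
s_7 = Round(s_6, k_6) = 0xE4DDE1
s_8 = Round(s_7, k_7) = 0xDE1EF0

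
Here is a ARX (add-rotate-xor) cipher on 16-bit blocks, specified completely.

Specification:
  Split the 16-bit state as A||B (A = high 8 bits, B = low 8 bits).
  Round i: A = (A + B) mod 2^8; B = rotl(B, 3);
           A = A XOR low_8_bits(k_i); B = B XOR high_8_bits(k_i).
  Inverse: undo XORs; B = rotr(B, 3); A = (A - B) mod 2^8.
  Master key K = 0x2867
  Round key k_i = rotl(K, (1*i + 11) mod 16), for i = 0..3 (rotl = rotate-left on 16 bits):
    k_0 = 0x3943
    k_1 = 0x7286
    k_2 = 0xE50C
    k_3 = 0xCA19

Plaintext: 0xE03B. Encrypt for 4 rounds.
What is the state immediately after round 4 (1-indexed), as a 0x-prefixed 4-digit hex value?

0x94B8

s_0 = plaintext = 0xE03B
s_1 = Round(s_0, k_0) = 0x58E0
s_2 = Round(s_1, k_1) = 0xBE75
s_3 = Round(s_2, k_2) = 0x3F4E
s_4 = Round(s_3, k_3) = 0x94B8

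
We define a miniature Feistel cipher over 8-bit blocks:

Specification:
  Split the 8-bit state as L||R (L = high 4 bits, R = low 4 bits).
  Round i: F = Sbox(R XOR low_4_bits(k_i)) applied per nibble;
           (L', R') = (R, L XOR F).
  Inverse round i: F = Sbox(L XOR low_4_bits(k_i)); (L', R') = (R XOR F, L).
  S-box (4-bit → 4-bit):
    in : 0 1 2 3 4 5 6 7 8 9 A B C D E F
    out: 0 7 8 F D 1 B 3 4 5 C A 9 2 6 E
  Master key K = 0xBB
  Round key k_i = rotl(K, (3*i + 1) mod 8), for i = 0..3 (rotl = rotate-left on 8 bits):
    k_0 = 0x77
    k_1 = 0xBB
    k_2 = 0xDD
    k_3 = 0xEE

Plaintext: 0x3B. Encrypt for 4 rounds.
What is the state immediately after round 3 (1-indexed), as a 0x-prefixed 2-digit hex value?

0xCD

s_0 = plaintext = 0x3B
s_1 = Round(s_0, k_0) = 0xBA
s_2 = Round(s_1, k_1) = 0xAC
s_3 = Round(s_2, k_2) = 0xCD
s_4 = Round(s_3, k_3) = 0xD3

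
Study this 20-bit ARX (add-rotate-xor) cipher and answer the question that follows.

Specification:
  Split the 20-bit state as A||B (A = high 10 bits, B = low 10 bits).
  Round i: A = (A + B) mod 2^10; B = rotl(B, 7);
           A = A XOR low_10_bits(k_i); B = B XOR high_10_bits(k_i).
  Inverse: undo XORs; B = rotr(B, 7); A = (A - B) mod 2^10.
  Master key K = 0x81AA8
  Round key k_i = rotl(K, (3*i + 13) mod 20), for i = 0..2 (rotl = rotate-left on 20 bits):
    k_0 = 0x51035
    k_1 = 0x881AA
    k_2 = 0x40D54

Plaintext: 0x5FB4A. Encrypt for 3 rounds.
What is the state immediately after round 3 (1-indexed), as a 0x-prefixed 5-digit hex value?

s_0 = plaintext = 0x5FB4A
s_1 = Round(s_0, k_0) = 0x3F42D
s_2 = Round(s_1, k_1) = 0x200A5
s_3 = Round(s_2, k_2) = 0x1C797

0x1C797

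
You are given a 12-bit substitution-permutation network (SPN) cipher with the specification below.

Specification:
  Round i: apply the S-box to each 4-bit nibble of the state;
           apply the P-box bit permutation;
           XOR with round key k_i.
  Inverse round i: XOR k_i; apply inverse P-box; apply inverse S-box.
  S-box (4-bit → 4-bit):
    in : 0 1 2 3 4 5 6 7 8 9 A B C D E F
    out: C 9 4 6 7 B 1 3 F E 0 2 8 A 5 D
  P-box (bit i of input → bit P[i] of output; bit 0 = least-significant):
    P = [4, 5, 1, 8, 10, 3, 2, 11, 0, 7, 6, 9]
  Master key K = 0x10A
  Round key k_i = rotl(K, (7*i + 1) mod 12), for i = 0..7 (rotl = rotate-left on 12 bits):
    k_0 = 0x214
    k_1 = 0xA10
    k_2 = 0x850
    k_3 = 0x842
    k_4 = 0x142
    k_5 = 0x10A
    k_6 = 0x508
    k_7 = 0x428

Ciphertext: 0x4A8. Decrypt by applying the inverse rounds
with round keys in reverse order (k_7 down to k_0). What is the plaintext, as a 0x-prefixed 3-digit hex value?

0x95A

s_0 = ciphertext = 0x4A8
s_1 = InvRound(s_0, k_7) = 0xBAA
s_2 = InvRound(s_1, k_6) = 0xD13
s_3 = InvRound(s_2, k_5) = 0x656
s_4 = InvRound(s_3, k_4) = 0xCE1
s_5 = InvRound(s_4, k_3) = 0x763
s_6 = InvRound(s_5, k_2) = 0x118
s_7 = InvRound(s_6, k_1) = 0xCDC
s_8 = InvRound(s_7, k_0) = 0x95A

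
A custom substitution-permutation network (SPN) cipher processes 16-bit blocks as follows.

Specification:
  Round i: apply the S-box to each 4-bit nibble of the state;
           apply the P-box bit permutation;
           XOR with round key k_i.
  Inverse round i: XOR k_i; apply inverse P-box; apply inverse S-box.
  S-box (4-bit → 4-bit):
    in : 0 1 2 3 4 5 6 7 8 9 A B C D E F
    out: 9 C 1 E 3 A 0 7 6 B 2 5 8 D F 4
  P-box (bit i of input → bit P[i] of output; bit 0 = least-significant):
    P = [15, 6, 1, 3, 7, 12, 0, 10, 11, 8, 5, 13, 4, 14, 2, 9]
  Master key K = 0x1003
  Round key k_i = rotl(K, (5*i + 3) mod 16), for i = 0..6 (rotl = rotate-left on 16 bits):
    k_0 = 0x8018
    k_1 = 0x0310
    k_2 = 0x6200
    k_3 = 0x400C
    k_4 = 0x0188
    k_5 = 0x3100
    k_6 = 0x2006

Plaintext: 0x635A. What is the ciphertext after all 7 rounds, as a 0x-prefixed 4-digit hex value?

0x998D

s_0 = plaintext = 0x635A
s_1 = Round(s_0, k_0) = 0xB578
s_2 = Round(s_1, k_1) = 0x32C7
s_3 = Round(s_2, k_2) = 0xAC46
s_4 = Round(s_3, k_3) = 0x308C
s_5 = Round(s_4, k_4) = 0x7B85
s_6 = Round(s_5, k_5) = 0x697D
s_7 = Round(s_6, k_6) = 0x998D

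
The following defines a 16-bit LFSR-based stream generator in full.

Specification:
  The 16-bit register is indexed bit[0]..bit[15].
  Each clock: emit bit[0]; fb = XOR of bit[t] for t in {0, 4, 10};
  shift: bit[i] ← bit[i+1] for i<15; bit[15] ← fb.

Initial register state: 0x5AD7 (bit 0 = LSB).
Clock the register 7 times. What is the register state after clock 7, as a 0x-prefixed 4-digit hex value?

reg_0 = 0x5AD7
clock 1: out=1, reg = 0x2D6B
clock 2: out=1, reg = 0x16B5
clock 3: out=1, reg = 0x8B5A
clock 4: out=0, reg = 0xC5AD
clock 5: out=1, reg = 0x62D6
clock 6: out=0, reg = 0xB16B
clock 7: out=1, reg = 0xD8B5

0xD8B5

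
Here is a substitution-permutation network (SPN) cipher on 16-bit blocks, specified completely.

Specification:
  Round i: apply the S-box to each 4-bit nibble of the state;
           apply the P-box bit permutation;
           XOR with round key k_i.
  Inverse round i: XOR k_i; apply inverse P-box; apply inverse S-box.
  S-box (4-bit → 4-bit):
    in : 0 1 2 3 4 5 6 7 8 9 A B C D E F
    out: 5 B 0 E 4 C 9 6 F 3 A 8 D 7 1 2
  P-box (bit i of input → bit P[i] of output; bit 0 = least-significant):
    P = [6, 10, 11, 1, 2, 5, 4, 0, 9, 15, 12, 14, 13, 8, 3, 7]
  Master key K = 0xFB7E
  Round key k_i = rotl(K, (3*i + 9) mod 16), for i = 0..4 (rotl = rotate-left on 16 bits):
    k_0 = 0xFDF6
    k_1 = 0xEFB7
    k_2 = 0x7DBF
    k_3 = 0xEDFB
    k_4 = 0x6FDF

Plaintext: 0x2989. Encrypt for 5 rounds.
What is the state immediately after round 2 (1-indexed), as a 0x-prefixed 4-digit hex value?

s_0 = plaintext = 0x2989
s_1 = Round(s_0, k_0) = 0x7B83
s_2 = Round(s_1, k_1) = 0xA288
s_3 = Round(s_2, k_2) = 0x7048
s_4 = Round(s_3, k_3) = 0xF2A1
s_5 = Round(s_4, k_4) = 0x6ABC

0xA288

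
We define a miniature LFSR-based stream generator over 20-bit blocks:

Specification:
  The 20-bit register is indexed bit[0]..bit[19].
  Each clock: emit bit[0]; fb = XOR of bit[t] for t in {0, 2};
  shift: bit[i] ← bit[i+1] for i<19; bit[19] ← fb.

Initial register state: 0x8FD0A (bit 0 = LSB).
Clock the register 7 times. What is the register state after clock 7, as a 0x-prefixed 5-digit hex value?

reg_0 = 0x8FD0A
clock 1: out=0, reg = 0x47E85
clock 2: out=1, reg = 0x23F42
clock 3: out=0, reg = 0x11FA1
clock 4: out=1, reg = 0x88FD0
clock 5: out=0, reg = 0x447E8
clock 6: out=0, reg = 0x223F4
clock 7: out=0, reg = 0x911FA

0x911FA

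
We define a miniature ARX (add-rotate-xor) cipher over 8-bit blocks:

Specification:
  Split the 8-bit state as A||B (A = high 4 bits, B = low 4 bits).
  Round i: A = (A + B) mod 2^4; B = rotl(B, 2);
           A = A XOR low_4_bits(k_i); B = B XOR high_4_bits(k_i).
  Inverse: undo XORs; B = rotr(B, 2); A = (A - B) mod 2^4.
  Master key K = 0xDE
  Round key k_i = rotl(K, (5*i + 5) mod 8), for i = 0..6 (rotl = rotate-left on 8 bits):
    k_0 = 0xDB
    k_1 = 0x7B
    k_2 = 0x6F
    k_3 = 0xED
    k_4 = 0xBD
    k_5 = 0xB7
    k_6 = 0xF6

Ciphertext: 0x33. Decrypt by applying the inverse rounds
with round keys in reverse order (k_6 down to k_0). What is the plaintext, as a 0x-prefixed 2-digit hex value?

s_0 = ciphertext = 0x33
s_1 = InvRound(s_0, k_6) = 0x23
s_2 = InvRound(s_1, k_5) = 0x32
s_3 = InvRound(s_2, k_4) = 0x86
s_4 = InvRound(s_3, k_3) = 0x32
s_5 = InvRound(s_4, k_2) = 0xB1
s_6 = InvRound(s_5, k_1) = 0x79
s_7 = InvRound(s_6, k_0) = 0xB1

0xB1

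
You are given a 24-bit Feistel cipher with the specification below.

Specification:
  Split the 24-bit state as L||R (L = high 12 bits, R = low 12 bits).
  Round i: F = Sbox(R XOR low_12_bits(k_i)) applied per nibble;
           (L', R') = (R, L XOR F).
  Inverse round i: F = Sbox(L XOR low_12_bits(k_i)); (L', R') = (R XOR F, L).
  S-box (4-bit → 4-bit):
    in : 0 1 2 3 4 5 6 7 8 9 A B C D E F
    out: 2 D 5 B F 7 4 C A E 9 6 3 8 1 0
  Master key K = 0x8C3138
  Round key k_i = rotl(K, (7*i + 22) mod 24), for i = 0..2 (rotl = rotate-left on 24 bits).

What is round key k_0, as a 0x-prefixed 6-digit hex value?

0x230C4E

K = 0x8C3138
k_0 = rotl(K, (7*0+22) mod 24) = rotl(K, 22) = 0x230C4E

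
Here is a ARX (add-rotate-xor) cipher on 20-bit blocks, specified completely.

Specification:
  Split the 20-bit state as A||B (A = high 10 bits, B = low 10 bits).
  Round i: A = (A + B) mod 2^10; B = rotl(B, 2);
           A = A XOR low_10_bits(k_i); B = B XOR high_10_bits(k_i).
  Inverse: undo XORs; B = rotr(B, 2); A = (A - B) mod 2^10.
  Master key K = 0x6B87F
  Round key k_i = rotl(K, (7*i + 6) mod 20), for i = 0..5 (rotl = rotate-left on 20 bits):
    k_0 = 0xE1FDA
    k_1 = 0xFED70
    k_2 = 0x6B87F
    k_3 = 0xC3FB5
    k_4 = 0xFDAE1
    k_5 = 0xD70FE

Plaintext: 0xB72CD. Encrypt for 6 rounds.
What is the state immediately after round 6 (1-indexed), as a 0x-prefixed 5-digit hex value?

0x75CAE

s_0 = plaintext = 0xB72CD
s_1 = Round(s_0, k_0) = 0x9CCB1
s_2 = Round(s_1, k_1) = 0x9513F
s_3 = Round(s_2, k_2) = 0xFB153
s_4 = Round(s_3, k_3) = 0xA2A42
s_5 = Round(s_4, k_4) = 0x8B6FC
s_6 = Round(s_5, k_5) = 0x75CAE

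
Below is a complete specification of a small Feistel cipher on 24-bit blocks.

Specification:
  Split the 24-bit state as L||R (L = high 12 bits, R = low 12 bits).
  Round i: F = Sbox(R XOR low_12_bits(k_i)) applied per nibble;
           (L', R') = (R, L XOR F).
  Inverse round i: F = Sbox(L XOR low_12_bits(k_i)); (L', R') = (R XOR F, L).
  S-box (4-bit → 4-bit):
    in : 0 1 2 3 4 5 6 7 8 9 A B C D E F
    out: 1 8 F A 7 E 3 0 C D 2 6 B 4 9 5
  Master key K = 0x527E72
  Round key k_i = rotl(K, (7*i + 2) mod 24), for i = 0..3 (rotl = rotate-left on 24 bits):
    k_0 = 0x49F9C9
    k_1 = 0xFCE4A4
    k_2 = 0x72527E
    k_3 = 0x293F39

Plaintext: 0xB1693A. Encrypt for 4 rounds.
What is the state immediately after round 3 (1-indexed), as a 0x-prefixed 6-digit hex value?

s_0 = plaintext = 0xB1693A
s_1 = Round(s_0, k_0) = 0x93AA4C
s_2 = Round(s_1, k_1) = 0xA4C0A6
s_3 = Round(s_2, k_2) = 0x0A6500
s_4 = Round(s_3, k_3) = 0x50020B

0x0A6500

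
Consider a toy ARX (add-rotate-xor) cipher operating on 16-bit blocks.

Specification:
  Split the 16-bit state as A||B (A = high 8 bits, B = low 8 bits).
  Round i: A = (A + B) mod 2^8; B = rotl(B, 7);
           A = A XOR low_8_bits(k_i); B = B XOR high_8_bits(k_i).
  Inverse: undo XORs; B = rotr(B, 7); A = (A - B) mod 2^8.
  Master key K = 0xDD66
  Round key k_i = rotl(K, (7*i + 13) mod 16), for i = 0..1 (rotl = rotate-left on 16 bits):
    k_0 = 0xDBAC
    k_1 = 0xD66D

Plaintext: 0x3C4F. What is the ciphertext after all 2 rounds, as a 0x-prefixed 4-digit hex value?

s_0 = plaintext = 0x3C4F
s_1 = Round(s_0, k_0) = 0x277C
s_2 = Round(s_1, k_1) = 0xCEE8

0xCEE8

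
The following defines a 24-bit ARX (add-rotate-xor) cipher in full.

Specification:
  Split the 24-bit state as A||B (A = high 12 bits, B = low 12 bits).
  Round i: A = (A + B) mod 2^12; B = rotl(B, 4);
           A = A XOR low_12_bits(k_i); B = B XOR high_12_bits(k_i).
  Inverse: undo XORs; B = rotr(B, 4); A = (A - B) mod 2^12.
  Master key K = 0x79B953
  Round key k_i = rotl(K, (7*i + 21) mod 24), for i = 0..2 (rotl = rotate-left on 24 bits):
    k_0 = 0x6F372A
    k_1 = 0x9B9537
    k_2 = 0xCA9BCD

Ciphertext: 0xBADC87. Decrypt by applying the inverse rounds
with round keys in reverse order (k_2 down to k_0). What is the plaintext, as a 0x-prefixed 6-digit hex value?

0x3EC8D8

s_0 = ciphertext = 0xBADC87
s_1 = InvRound(s_0, k_2) = 0x25EE02
s_2 = InvRound(s_1, k_1) = 0xBEEB7B
s_3 = InvRound(s_2, k_0) = 0x3EC8D8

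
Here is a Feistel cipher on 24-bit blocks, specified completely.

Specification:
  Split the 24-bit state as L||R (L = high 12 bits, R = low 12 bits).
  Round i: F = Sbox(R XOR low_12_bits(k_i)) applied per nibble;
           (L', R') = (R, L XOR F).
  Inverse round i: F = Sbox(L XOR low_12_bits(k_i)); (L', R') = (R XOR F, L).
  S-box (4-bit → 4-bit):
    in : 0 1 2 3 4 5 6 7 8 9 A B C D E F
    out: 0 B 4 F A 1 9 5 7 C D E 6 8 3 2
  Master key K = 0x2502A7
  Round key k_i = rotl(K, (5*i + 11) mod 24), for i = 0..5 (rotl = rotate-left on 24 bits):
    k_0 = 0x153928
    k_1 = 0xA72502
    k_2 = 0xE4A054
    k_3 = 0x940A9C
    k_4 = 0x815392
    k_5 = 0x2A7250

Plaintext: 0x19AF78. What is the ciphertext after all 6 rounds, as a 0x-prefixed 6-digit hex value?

s_0 = plaintext = 0x19AF78
s_1 = Round(s_0, k_0) = 0xF7888A
s_2 = Round(s_1, k_1) = 0x88A70F
s_3 = Round(s_2, k_2) = 0x70FD94
s_4 = Round(s_3, k_3) = 0xD94208
s_5 = Round(s_4, k_4) = 0x208659
s_6 = Round(s_5, k_5) = 0x659804

0x659804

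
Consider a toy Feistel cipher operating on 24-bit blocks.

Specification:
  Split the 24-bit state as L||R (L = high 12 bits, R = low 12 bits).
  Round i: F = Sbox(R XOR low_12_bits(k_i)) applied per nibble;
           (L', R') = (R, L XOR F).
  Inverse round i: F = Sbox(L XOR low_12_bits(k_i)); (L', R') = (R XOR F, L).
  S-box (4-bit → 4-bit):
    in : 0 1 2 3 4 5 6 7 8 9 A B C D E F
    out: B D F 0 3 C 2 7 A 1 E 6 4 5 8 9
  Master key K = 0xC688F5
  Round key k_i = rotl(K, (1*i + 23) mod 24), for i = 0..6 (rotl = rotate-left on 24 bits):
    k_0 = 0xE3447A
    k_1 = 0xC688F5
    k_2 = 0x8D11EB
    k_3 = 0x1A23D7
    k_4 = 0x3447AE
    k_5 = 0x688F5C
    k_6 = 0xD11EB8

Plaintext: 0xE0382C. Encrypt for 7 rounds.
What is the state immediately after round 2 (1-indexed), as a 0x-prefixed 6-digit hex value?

0xAC172F

s_0 = plaintext = 0xE0382C
s_1 = Round(s_0, k_0) = 0x82CAC1
s_2 = Round(s_1, k_1) = 0xAC172F
s_3 = Round(s_2, k_2) = 0x72F882
s_4 = Round(s_3, k_3) = 0x8821E3
s_5 = Round(s_4, k_4) = 0x1E3AB7
s_6 = Round(s_5, k_5) = 0xAB7D65
s_7 = Round(s_6, k_6) = 0xD65AE2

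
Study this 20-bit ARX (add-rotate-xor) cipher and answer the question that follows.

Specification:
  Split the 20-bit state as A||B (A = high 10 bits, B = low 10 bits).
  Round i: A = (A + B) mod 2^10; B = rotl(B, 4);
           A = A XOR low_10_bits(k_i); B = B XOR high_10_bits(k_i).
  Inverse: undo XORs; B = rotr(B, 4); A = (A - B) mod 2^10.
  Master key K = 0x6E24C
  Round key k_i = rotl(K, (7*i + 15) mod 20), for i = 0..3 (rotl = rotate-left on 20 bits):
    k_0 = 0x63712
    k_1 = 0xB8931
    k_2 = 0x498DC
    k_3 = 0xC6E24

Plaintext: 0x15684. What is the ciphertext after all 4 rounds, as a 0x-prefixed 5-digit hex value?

0x110DA

s_0 = plaintext = 0x15684
s_1 = Round(s_0, k_0) = 0x72DC7
s_2 = Round(s_1, k_1) = 0xA8E95
s_3 = Round(s_2, k_2) = 0x7907C
s_4 = Round(s_3, k_3) = 0x110DA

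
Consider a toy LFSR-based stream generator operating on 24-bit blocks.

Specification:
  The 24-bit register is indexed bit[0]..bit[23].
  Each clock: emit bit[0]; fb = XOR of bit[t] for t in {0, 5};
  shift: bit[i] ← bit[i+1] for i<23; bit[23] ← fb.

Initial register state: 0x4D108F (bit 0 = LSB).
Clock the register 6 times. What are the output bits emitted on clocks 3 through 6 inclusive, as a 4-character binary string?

1100

reg_0 = 0x4D108F
clock 1: out=1, reg = 0xA68847
clock 2: out=1, reg = 0xD34423
clock 3: out=1, reg = 0x69A211
clock 4: out=1, reg = 0xB4D108
clock 5: out=0, reg = 0x5A6884
clock 6: out=0, reg = 0x2D3442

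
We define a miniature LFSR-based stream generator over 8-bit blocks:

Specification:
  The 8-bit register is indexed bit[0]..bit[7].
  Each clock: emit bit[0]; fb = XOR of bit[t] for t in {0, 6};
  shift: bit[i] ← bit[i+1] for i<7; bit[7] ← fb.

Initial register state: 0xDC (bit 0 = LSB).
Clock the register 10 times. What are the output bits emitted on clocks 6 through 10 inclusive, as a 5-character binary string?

01111

reg_0 = 0xDC
clock 1: out=0, reg = 0xEE
clock 2: out=0, reg = 0xF7
clock 3: out=1, reg = 0x7B
clock 4: out=1, reg = 0x3D
clock 5: out=1, reg = 0x9E
clock 6: out=0, reg = 0x4F
clock 7: out=1, reg = 0x27
clock 8: out=1, reg = 0x93
clock 9: out=1, reg = 0xC9
clock 10: out=1, reg = 0x64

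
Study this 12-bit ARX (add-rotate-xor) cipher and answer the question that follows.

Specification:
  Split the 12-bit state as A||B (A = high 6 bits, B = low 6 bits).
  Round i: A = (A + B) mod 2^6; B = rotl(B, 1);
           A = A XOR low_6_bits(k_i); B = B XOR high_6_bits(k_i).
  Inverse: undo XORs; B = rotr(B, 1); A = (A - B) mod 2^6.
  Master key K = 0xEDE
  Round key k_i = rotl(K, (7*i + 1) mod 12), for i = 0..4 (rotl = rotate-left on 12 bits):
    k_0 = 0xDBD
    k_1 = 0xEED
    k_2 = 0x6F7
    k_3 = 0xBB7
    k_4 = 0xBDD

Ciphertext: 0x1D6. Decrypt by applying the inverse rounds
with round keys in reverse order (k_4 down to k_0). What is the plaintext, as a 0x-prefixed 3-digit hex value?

s_0 = ciphertext = 0x1D6
s_1 = InvRound(s_0, k_4) = 0x7BC
s_2 = InvRound(s_1, k_3) = 0x809
s_3 = InvRound(s_2, k_2) = 0x389
s_4 = InvRound(s_3, k_1) = 0x299
s_5 = InvRound(s_4, k_0) = 0x037

0x037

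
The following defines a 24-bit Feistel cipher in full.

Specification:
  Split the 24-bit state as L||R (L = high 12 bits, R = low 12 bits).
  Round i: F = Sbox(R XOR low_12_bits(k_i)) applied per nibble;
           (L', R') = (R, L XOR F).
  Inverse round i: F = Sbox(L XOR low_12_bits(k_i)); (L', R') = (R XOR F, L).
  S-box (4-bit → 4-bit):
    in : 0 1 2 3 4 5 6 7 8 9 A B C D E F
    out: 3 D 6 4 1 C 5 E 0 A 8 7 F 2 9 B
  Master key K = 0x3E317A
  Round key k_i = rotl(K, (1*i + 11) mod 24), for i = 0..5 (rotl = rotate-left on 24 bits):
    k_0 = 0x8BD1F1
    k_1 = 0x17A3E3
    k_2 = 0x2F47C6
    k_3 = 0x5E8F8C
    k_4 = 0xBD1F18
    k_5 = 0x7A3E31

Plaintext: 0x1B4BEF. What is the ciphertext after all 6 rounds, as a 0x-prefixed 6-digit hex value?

s_0 = plaintext = 0x1B4BEF
s_1 = Round(s_0, k_0) = 0xBEF96D
s_2 = Round(s_1, k_1) = 0x96D3E6
s_3 = Round(s_2, k_2) = 0x3E680E
s_4 = Round(s_3, k_3) = 0x80EDE0
s_5 = Round(s_4, k_4) = 0xDE0EBE
s_6 = Round(s_5, k_5) = 0xEBEEEB

0xEBEEEB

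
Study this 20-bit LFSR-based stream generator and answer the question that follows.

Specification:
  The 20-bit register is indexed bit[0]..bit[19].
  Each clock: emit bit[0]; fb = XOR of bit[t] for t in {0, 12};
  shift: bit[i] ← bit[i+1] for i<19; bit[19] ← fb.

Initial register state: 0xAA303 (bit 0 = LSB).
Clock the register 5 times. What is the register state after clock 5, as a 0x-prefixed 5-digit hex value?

0x4D518

reg_0 = 0xAA303
clock 1: out=1, reg = 0xD5181
clock 2: out=1, reg = 0x6A8C0
clock 3: out=0, reg = 0x35460
clock 4: out=0, reg = 0x9AA30
clock 5: out=0, reg = 0x4D518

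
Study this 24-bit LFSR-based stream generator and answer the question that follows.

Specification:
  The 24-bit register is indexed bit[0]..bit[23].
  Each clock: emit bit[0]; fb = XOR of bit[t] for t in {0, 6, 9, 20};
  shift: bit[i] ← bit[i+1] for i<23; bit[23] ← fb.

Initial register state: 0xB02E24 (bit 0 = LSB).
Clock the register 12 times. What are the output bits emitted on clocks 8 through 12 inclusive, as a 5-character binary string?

reg_0 = 0xB02E24
clock 1: out=0, reg = 0x581712
clock 2: out=0, reg = 0x2C0B89
clock 3: out=1, reg = 0x1605C4
clock 4: out=0, reg = 0x0B02E2
clock 5: out=0, reg = 0x058171
clock 6: out=1, reg = 0x02C0B8
clock 7: out=0, reg = 0x01605C
clock 8: out=0, reg = 0x80B02E
clock 9: out=0, reg = 0x405817
clock 10: out=1, reg = 0xA02C0B
clock 11: out=1, reg = 0xD01605
clock 12: out=1, reg = 0xE80B02

00111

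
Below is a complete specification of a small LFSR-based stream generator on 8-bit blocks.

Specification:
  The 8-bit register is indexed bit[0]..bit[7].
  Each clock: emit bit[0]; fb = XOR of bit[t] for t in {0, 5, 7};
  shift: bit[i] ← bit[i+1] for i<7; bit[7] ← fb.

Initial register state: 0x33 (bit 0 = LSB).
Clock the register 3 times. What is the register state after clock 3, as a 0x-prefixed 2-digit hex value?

reg_0 = 0x33
clock 1: out=1, reg = 0x19
clock 2: out=1, reg = 0x8C
clock 3: out=0, reg = 0xC6

0xC6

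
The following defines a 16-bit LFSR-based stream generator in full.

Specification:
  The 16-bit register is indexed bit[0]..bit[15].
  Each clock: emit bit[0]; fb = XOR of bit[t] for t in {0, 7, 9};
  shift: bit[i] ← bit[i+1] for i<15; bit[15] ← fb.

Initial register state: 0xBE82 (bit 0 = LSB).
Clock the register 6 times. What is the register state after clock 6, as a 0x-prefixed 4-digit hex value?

reg_0 = 0xBE82
clock 1: out=0, reg = 0x5F41
clock 2: out=1, reg = 0x2FA0
clock 3: out=0, reg = 0x17D0
clock 4: out=0, reg = 0x0BE8
clock 5: out=0, reg = 0x05F4
clock 6: out=0, reg = 0x82FA

0x82FA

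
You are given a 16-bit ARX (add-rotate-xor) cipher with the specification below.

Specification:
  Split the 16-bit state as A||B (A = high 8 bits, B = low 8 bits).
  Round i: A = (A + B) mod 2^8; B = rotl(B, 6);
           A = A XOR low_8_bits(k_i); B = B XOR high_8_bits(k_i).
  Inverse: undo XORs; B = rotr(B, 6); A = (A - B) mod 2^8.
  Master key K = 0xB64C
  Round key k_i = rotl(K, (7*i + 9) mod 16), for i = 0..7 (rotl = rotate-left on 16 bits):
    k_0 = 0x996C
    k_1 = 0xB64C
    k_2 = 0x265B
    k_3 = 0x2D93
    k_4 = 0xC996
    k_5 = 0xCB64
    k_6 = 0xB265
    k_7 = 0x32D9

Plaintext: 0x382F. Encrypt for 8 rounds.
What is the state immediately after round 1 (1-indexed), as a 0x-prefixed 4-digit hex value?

0x0B52

s_0 = plaintext = 0x382F
s_1 = Round(s_0, k_0) = 0x0B52
s_2 = Round(s_1, k_1) = 0x1122
s_3 = Round(s_2, k_2) = 0x68AE
s_4 = Round(s_3, k_3) = 0x8586
s_5 = Round(s_4, k_4) = 0x9D68
s_6 = Round(s_5, k_5) = 0x61D1
s_7 = Round(s_6, k_6) = 0x57C6
s_8 = Round(s_7, k_7) = 0xC483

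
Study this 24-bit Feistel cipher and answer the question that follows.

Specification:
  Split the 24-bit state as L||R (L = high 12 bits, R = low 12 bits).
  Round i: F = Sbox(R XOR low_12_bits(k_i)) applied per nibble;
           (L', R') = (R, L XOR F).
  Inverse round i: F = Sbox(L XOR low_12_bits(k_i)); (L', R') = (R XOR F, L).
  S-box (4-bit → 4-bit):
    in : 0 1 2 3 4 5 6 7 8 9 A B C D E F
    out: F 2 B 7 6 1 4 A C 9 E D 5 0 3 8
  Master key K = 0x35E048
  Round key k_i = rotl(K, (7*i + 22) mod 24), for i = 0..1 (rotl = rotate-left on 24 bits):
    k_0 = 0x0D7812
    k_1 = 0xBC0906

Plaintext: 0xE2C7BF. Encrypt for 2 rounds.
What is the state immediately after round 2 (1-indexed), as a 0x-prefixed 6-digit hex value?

s_0 = plaintext = 0xE2C7BF
s_1 = Round(s_0, k_0) = 0x7BF6CC
s_2 = Round(s_1, k_1) = 0x6CCFE1

0x6CCFE1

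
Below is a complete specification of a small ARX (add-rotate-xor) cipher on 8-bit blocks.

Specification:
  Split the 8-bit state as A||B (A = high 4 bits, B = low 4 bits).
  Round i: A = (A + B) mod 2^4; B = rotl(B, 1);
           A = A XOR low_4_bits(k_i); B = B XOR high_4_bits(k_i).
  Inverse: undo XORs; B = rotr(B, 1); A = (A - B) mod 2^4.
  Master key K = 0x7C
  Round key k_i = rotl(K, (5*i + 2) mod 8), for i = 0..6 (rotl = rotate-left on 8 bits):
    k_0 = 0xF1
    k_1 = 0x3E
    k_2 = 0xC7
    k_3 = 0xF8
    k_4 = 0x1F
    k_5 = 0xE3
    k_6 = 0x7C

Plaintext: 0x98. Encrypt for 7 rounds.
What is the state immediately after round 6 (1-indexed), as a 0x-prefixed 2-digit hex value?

s_0 = plaintext = 0x98
s_1 = Round(s_0, k_0) = 0x0E
s_2 = Round(s_1, k_1) = 0x0E
s_3 = Round(s_2, k_2) = 0x91
s_4 = Round(s_3, k_3) = 0x2D
s_5 = Round(s_4, k_4) = 0x0A
s_6 = Round(s_5, k_5) = 0x9B
s_7 = Round(s_6, k_6) = 0x80

0x9B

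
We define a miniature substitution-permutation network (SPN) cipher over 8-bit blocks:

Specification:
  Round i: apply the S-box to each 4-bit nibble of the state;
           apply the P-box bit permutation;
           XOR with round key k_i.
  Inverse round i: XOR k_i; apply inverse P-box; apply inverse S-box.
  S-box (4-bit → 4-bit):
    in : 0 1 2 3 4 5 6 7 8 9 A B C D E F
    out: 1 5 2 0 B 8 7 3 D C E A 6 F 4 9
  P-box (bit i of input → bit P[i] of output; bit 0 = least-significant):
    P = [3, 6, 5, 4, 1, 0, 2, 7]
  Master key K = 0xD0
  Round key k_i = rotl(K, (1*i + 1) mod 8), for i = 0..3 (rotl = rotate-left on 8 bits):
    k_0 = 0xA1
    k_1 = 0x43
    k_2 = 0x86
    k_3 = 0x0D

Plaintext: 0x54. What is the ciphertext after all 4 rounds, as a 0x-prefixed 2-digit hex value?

0xF3

s_0 = plaintext = 0x54
s_1 = Round(s_0, k_0) = 0x79
s_2 = Round(s_1, k_1) = 0x70
s_3 = Round(s_2, k_2) = 0x8D
s_4 = Round(s_3, k_3) = 0xF3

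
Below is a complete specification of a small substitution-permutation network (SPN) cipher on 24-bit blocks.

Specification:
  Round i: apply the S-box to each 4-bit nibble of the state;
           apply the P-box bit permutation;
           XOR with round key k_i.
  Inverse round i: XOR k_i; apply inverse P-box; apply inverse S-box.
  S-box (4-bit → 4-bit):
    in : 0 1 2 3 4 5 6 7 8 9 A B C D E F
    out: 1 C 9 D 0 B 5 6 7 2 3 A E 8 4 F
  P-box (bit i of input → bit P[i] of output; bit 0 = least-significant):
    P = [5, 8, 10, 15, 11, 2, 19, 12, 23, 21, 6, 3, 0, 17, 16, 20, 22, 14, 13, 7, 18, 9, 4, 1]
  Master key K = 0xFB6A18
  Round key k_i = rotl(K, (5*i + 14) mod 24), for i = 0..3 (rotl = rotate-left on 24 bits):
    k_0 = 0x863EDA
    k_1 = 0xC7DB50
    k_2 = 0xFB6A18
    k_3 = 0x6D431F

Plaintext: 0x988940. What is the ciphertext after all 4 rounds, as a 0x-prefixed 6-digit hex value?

s_0 = plaintext = 0x988940
s_1 = Round(s_0, k_0) = 0xE55CFB
s_2 = Round(s_1, k_1) = 0xBD028D
s_3 = Round(s_2, k_2) = 0x73E097
s_4 = Round(s_3, k_3) = 0xAC648B

0xAC648B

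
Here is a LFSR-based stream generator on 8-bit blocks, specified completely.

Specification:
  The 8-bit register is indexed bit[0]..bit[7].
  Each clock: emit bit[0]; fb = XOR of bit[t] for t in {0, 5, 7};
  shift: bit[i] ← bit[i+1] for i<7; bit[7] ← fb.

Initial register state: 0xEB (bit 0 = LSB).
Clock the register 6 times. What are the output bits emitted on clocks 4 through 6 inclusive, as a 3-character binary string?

101

reg_0 = 0xEB
clock 1: out=1, reg = 0xF5
clock 2: out=1, reg = 0xFA
clock 3: out=0, reg = 0x7D
clock 4: out=1, reg = 0x3E
clock 5: out=0, reg = 0x9F
clock 6: out=1, reg = 0x4F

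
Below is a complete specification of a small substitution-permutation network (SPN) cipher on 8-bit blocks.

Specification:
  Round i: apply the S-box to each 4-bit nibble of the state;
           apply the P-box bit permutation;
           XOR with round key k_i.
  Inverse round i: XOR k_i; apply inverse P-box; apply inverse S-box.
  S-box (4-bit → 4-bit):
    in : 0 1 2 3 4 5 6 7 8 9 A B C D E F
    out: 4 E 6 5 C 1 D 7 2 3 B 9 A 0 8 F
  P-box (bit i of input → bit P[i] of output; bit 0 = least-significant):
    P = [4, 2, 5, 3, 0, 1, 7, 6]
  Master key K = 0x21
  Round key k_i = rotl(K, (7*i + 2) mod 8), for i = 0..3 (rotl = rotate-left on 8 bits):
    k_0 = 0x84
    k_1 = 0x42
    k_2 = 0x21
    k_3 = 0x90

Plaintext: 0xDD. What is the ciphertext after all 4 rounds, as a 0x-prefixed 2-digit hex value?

0xF8

s_0 = plaintext = 0xDD
s_1 = Round(s_0, k_0) = 0x84
s_2 = Round(s_1, k_1) = 0x68
s_3 = Round(s_2, k_2) = 0xE4
s_4 = Round(s_3, k_3) = 0xF8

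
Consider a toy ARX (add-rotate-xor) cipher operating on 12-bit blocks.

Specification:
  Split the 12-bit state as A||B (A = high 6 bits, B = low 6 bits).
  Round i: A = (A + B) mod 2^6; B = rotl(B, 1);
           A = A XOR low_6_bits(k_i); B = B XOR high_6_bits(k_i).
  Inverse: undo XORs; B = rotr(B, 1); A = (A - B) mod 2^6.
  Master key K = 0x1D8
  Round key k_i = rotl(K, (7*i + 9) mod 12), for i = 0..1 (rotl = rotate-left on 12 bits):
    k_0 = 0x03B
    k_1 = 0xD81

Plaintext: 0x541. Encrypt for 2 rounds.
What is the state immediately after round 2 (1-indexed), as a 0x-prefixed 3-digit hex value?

0xBB2

s_0 = plaintext = 0x541
s_1 = Round(s_0, k_0) = 0xB42
s_2 = Round(s_1, k_1) = 0xBB2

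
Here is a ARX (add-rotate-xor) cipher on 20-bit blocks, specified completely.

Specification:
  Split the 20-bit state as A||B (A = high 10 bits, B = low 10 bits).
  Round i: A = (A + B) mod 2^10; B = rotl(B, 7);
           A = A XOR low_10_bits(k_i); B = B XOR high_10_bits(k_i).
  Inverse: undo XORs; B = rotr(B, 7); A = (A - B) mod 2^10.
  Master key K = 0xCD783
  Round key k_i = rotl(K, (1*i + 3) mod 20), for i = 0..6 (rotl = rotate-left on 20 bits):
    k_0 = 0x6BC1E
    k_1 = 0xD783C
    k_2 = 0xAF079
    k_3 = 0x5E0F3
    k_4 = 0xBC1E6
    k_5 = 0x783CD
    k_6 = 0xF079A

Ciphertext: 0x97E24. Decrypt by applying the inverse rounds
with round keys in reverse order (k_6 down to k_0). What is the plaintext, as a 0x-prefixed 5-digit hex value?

s_0 = ciphertext = 0x97E24
s_1 = InvRound(s_0, k_6) = 0xA6B2B
s_2 = InvRound(s_1, k_5) = 0xBEA5D
s_3 = InvRound(s_2, k_4) = 0x6CD69
s_4 = InvRound(s_3, k_3) = 0x2E088
s_5 = InvRound(s_4, k_2) = 0xC75A4
s_6 = InvRound(s_5, k_1) = 0xD33D5
s_7 = InvRound(s_6, k_0) = 0xDFBD4

0xDFBD4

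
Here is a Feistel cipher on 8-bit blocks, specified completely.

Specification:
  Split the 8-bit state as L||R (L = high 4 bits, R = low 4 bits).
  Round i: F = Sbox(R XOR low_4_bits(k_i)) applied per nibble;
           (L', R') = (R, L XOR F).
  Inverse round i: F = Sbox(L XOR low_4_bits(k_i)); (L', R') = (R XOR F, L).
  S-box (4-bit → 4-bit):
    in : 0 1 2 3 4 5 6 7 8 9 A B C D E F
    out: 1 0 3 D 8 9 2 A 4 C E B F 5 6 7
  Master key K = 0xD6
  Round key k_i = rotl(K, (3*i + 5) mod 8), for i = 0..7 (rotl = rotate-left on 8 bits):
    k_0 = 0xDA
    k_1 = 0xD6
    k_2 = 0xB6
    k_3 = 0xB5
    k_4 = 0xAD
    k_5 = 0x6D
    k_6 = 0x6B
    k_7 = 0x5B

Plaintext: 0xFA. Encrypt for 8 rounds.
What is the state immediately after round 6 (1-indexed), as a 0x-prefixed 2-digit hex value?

s_0 = plaintext = 0xFA
s_1 = Round(s_0, k_0) = 0xAE
s_2 = Round(s_1, k_1) = 0xEE
s_3 = Round(s_2, k_2) = 0xEA
s_4 = Round(s_3, k_3) = 0xA9
s_5 = Round(s_4, k_4) = 0x92
s_6 = Round(s_5, k_5) = 0x2E
s_7 = Round(s_6, k_6) = 0xEB
s_8 = Round(s_7, k_7) = 0xBF

0x2E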